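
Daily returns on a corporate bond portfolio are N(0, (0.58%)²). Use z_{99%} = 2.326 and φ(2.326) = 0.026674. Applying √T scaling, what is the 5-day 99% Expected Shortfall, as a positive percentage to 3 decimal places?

3.459%

σ_{5d} = 0.58% × √5 = 1.297%.
ES multiplier = φ(z)/(1−α) = 0.026674/0.01 = 2.667.
ES = 1.297% × 2.667 = 3.459%.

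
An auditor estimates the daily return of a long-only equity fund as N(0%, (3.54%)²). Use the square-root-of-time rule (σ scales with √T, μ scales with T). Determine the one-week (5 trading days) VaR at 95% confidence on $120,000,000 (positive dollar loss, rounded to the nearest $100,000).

$15,600,000

At 95%, z = 1.645.
σ_{5d} = 3.54% × √5 = 7.916%.
VaR = 1.645 × 7.916% = 13.022%.
On $120,000,000: 0.13022 × $120,000,000 = $15,626,400.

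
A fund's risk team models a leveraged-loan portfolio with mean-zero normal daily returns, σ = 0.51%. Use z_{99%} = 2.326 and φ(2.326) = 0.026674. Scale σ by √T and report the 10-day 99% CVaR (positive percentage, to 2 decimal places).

4.30%

σ_{10d} = 0.51% × √10 = 1.613%.
ES multiplier = φ(z)/(1−α) = 0.026674/0.01 = 2.667.
ES = 1.613% × 2.667 = 4.302%.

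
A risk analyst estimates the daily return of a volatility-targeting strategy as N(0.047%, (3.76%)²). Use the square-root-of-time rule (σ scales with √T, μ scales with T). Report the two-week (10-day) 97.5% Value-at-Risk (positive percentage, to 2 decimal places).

22.83%

At 97.5%, z = 1.960.
σ_{10d} = 3.76% × √10 = 11.890%; μ_{10d} = 10 × 0.047% = 0.470%.
VaR = −(0.470%) + 1.960 × 11.890% = 22.834%.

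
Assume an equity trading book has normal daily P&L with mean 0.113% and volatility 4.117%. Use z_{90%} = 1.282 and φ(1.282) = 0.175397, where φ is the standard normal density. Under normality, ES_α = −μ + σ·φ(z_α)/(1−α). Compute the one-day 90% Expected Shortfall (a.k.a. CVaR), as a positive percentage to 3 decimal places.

Tail multiplier: φ(z)/(1−α) = 0.175397 / 0.1 = 1.754.
ES = −(0.113%) + 4.117% × 1.754 = 7.108%.

7.108%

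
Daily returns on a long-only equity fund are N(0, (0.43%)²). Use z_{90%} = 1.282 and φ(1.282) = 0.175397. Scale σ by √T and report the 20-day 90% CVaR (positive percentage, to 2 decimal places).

3.37%

σ_{20d} = 0.43% × √20 = 1.923%.
ES multiplier = φ(z)/(1−α) = 0.175397/0.1 = 1.754.
ES = 1.923% × 1.754 = 3.373%.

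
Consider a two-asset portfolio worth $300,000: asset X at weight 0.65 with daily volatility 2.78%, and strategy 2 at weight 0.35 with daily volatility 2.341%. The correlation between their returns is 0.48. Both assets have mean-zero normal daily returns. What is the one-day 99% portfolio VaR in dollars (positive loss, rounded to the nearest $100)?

σ_p² = 0.65²·2.78² + 0.35²·2.341² + 2·0.48·0.65·0.35·2.78·2.341 = 5.3579 (%²).
σ_p = √5.3579 = 2.315%.
At 99%, z = 2.326.
VaR = 2.326 × 2.315% = 5.385%; on $300,000 that is $16,155.

$16,200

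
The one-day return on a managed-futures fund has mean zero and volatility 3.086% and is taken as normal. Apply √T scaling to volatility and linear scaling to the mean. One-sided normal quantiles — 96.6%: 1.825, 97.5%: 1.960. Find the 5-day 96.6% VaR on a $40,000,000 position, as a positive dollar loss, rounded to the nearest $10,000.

$5,040,000

σ_{5d} = 3.086% × √5 = 6.901%.
VaR = 1.825 × 6.901% = 12.594%.
On $40,000,000: 0.12594 × $40,000,000 = $5,037,600.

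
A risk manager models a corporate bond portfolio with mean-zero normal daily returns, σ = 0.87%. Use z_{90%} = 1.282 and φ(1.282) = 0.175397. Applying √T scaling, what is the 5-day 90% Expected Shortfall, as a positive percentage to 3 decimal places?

3.412%

σ_{5d} = 0.87% × √5 = 1.945%.
ES multiplier = φ(z)/(1−α) = 0.175397/0.1 = 1.754.
ES = 1.945% × 1.754 = 3.412%.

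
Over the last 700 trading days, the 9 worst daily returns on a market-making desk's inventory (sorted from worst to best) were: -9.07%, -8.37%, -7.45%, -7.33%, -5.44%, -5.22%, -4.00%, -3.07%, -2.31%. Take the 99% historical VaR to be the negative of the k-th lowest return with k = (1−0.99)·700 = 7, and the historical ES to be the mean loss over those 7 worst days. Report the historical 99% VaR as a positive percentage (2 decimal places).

4.00%

k = 7; the 7th lowest return is -4.00%, so VaR = 4.00%.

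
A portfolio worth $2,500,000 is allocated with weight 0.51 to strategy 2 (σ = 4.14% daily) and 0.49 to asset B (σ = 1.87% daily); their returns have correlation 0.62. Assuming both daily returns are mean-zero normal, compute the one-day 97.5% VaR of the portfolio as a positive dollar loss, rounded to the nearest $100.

σ_p² = 0.51²·4.14² + 0.49²·1.87² + 2·0.62·0.51·0.49·4.14·1.87 = 7.6966 (%²).
σ_p = √7.6966 = 2.774%.
At 97.5%, z = 1.960.
VaR = 1.960 × 2.774% = 5.437%; on $2,500,000 that is $135,925.

$135,900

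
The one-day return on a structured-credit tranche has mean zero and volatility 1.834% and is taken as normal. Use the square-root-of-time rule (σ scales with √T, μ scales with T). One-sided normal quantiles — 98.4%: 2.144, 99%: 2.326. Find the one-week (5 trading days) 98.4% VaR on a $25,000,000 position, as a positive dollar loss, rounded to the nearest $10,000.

$2,200,000

σ_{5d} = 1.834% × √5 = 4.101%.
VaR = 2.144 × 4.101% = 8.793%.
On $25,000,000: 0.08793 × $25,000,000 = $2,198,250.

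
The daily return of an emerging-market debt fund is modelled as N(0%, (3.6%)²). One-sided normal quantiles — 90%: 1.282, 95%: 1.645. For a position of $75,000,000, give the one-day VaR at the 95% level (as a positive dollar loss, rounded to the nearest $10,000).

VaR = z·σ = 1.645 × 3.6% = 5.922%.
On $75,000,000: 0.05922 × $75,000,000 = $4,441,500.

$4,440,000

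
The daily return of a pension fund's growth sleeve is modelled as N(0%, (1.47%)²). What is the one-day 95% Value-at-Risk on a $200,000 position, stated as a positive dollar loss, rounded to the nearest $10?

$4,840

At 95% one-sided, z = 1.645.
VaR = z·σ = 1.645 × 1.47% = 2.418%.
On $200,000: 0.02418 × $200,000 = $4,836.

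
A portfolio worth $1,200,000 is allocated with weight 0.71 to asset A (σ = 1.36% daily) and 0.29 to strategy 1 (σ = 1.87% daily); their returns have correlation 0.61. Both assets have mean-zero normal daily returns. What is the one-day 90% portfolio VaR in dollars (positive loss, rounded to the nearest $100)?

$21,000

σ_p² = 0.71²·1.36² + 0.29²·1.87² + 2·0.61·0.71·0.29·1.36·1.87 = 1.8653 (%²).
σ_p = √1.8653 = 1.366%.
At 90%, z = 1.282.
VaR = 1.282 × 1.366% = 1.751%; on $1,200,000 that is $21,012.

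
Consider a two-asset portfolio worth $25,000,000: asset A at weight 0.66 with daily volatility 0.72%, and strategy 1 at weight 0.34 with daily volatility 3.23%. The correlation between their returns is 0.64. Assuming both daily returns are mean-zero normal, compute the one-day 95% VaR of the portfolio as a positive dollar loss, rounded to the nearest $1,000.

σ_p² = 0.66²·0.72² + 0.34²·3.23² + 2·0.64·0.66·0.34·0.72·3.23 = 2.0998 (%²).
σ_p = √2.0998 = 1.449%.
At 95%, z = 1.645.
VaR = 1.645 × 1.449% = 2.384%; on $25,000,000 that is $596,000.

$596,000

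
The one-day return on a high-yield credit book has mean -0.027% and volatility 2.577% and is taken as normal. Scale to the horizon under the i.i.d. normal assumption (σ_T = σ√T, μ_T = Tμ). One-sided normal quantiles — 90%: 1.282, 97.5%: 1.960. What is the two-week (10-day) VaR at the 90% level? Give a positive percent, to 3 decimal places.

10.717%

σ_{10d} = 2.577% × √10 = 8.149%; μ_{10d} = 10 × -0.027% = -0.270%.
VaR = −(-0.270%) + 1.282 × 8.149% = 10.717%.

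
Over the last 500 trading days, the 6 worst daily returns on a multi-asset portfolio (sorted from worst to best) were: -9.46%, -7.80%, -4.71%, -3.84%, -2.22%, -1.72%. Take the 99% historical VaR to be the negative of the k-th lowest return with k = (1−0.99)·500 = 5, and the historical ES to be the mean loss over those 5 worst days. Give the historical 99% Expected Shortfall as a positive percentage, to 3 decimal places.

5.606%

The 5 worst returns sum to -28.03%.
ES = −(-28.03%) / 5 = 5.606%.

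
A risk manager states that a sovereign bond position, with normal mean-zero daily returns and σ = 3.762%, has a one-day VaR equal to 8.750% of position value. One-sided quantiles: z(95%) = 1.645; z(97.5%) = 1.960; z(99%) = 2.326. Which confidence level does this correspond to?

Implied z = VaR/σ = 8.750 / 3.762 = 2.326.
This matches z(99%) = 2.326.

99%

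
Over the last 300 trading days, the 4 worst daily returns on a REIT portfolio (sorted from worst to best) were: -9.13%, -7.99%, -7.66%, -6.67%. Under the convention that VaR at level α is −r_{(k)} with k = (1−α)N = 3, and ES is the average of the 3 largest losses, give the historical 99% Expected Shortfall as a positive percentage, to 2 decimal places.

8.26%

The 3 worst returns sum to -24.78%.
ES = −(-24.78%) / 3 = 8.26%.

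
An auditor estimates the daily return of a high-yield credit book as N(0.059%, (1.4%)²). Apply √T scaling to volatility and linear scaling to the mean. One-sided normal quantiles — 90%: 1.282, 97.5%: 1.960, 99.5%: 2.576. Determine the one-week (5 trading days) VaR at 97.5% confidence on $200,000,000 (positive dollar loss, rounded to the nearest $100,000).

$11,700,000

σ_{5d} = 1.4% × √5 = 3.130%; μ_{5d} = 5 × 0.059% = 0.295%.
VaR = −(0.295%) + 1.960 × 3.130% = 5.840%.
On $200,000,000: 0.05840 × $200,000,000 = $11,680,000.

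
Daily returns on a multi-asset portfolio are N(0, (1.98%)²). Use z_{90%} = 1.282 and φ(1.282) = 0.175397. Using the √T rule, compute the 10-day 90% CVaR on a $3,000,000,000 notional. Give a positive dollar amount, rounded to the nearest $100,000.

$329,500,000

σ_{10d} = 1.98% × √10 = 6.261%.
ES multiplier = φ(z)/(1−α) = 0.175397/0.1 = 1.754.
ES = 6.261% × 1.754 = 10.982%; on $3,000,000,000: $329,460,000.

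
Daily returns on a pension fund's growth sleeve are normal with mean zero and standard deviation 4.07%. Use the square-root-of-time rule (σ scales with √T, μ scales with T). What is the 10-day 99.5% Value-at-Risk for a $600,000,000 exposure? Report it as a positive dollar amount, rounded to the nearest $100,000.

At 99.5%, z = 2.576.
σ_{10d} = 4.07% × √10 = 12.870%.
VaR = 2.576 × 12.870% = 33.153%.
On $600,000,000: 0.33153 × $600,000,000 = $198,918,000.

$198,900,000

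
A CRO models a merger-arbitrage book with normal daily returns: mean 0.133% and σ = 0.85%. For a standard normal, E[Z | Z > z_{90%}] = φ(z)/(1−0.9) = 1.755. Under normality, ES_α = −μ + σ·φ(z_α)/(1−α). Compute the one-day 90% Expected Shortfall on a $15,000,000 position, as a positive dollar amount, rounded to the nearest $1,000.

ES = −(0.133%) + 0.85% × 1.755 = 1.359%.
On $15,000,000: 0.01359 × $15,000,000 = $203,850.

$204,000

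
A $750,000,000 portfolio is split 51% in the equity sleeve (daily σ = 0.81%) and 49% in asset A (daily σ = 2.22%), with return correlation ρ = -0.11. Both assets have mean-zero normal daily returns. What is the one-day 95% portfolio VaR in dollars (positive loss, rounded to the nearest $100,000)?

$13,800,000

σ_p² = 0.51²·0.81² + 0.49²·2.22² + 2·-0.11·0.51·0.49·0.81·2.22 = 1.2551 (%²).
σ_p = √1.2551 = 1.120%.
At 95%, z = 1.645.
VaR = 1.645 × 1.120% = 1.842%; on $750,000,000 that is $13,815,000.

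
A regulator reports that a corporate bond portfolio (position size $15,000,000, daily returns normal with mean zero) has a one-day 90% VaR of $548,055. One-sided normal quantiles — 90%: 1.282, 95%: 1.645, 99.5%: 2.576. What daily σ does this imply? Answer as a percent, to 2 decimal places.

VaR as a fraction: $548,055 / $15,000,000 = 3.654%.
σ = VaR / z = 3.654% / 1.282 = 2.850%.

2.85%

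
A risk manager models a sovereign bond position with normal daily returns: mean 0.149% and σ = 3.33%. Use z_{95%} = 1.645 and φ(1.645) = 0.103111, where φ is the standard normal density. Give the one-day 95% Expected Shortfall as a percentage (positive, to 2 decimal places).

Tail multiplier: φ(z)/(1−α) = 0.103111 / 0.05 = 2.062.
ES = −(0.149%) + 3.33% × 2.062 = 6.717%.

6.72%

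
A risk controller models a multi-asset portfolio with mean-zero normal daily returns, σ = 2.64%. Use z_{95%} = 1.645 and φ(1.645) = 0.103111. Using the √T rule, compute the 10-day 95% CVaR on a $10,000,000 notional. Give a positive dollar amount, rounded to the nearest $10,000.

$1,720,000

σ_{10d} = 2.64% × √10 = 8.348%.
ES multiplier = φ(z)/(1−α) = 0.103111/0.05 = 2.062.
ES = 8.348% × 2.062 = 17.214%; on $10,000,000: $1,721,400.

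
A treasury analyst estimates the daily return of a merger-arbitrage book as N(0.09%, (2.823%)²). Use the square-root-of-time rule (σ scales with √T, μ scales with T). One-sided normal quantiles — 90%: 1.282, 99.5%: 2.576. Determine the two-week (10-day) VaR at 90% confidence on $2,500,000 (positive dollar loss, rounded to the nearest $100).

$263,600

σ_{10d} = 2.823% × √10 = 8.927%; μ_{10d} = 10 × 0.09% = 0.900%.
VaR = −(0.900%) + 1.282 × 8.927% = 10.544%.
On $2,500,000: 0.10544 × $2,500,000 = $263,600.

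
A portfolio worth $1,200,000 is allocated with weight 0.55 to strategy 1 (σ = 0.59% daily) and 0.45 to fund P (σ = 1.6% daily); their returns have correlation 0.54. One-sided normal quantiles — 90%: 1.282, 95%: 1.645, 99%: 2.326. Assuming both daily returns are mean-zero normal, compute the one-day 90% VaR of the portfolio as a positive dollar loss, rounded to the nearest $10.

σ_p² = 0.55²·0.59² + 0.45²·1.6² + 2·0.54·0.55·0.45·0.59·1.6 = 0.8760 (%²).
σ_p = √0.8760 = 0.936%.
VaR = 1.282 × 0.936% = 1.200%; on $1,200,000 that is $14,400.

$14,400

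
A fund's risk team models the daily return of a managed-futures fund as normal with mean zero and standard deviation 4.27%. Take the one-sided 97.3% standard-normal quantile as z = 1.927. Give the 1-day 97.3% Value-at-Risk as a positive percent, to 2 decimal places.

VaR = z·σ = 1.927 × 4.27% = 8.228%.

8.23%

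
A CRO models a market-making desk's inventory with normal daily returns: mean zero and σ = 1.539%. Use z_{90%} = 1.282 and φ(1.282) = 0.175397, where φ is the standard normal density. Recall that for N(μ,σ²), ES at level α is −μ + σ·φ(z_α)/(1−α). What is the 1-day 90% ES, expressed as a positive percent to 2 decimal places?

2.70%

Tail multiplier: φ(z)/(1−α) = 0.175397 / 0.1 = 1.754.
ES = 1.539% × 1.754 = 2.699%.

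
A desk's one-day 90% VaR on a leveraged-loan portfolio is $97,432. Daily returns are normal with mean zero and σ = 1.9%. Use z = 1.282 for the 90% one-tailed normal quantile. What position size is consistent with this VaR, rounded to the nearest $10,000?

$4,000,000

VaR as a fraction of value: z·σ = 1.282 × 1.9% = 2.4358%.
Position = $97,432 / 0.024358 = $4,000,000.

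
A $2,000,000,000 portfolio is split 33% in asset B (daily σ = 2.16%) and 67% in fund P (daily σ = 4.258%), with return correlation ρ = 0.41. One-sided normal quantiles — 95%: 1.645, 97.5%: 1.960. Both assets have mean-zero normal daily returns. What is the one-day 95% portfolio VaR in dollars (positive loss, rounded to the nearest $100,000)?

$105,700,000

σ_p² = 0.33²·2.16² + 0.67²·4.258² + 2·0.41·0.33·0.67·2.16·4.258 = 10.3144 (%²).
σ_p = √10.3144 = 3.212%.
VaR = 1.645 × 3.212% = 5.284%; on $2,000,000,000 that is $105,680,000.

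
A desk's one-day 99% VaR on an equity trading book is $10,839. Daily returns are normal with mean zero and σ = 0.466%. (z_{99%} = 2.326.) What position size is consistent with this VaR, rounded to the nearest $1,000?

VaR as a fraction of value: z·σ = 2.326 × 0.466% = 1.08392%.
Position = $10,839 / 0.0108392 = $999,985.

$1,000,000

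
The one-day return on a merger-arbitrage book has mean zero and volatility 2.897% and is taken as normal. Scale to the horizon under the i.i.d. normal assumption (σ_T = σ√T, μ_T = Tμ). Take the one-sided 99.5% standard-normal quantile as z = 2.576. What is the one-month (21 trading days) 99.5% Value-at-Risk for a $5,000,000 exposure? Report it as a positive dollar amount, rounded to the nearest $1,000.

σ_{21d} = 2.897% × √21 = 13.276%.
VaR = 2.576 × 13.276% = 34.199%.
On $5,000,000: 0.34199 × $5,000,000 = $1,709,950.

$1,710,000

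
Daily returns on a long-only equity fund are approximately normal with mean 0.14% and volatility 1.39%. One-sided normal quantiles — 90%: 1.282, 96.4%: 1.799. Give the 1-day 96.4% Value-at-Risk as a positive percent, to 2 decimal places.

2.36%

VaR = −μ + z·σ = −(0.14%) + 1.799 × 1.39% = 2.361%.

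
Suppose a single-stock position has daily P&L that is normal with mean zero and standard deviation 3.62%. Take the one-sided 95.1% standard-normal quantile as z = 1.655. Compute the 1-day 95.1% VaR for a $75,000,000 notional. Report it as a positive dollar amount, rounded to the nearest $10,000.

VaR = z·σ = 1.655 × 3.62% = 5.991%.
On $75,000,000: 0.05991 × $75,000,000 = $4,493,250.

$4,490,000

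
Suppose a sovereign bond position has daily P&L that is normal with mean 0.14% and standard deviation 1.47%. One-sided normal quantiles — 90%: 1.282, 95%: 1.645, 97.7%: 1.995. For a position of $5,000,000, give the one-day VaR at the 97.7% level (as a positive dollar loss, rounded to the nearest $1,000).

$140,000

VaR = −μ + z·σ = −(0.14%) + 1.995 × 1.47% = 2.793%.
On $5,000,000: 0.02793 × $5,000,000 = $139,650.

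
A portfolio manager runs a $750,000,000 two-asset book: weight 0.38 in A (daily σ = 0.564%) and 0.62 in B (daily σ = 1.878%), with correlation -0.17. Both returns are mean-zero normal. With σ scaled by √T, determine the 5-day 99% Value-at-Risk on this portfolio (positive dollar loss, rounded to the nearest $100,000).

σ_p = √(0.38²·0.564² + 0.62²·1.878² + 2·-0.17·0.38·0.62·0.564·1.878) = 1.148%.
σ_{5d} = 1.148% × √5 = 2.567%.
z(99%) = 2.326.
VaR = 2.326 × 2.567% = 5.971%; on $750,000,000 that is $44,782,500.

$44,800,000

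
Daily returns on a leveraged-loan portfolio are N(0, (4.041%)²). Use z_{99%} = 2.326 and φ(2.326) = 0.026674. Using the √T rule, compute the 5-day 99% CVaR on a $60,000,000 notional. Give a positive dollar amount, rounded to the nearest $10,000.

σ_{5d} = 4.041% × √5 = 9.036%.
ES multiplier = φ(z)/(1−α) = 0.026674/0.01 = 2.667.
ES = 9.036% × 2.667 = 24.099%; on $60,000,000: $14,459,400.

$14,460,000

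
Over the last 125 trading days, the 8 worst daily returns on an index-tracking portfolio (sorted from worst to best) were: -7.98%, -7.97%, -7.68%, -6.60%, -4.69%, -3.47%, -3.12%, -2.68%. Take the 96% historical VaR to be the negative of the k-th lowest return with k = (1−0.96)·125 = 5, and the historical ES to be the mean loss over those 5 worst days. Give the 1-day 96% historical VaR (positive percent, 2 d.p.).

k = 5; the 5th lowest return is -4.69%, so VaR = 4.69%.

4.69%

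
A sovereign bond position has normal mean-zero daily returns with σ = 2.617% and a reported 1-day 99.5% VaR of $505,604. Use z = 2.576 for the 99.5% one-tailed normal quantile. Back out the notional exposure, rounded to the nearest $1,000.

VaR as a fraction of value: z·σ = 2.576 × 2.617% = 6.74139%.
Position = $505,604 / 0.0674139 = $7,499,994.

$7,500,000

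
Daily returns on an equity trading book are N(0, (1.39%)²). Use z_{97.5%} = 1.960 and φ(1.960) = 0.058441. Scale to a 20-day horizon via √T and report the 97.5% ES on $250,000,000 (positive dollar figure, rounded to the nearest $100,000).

σ_{20d} = 1.39% × √20 = 6.216%.
ES multiplier = φ(z)/(1−α) = 0.058441/0.025 = 2.338.
ES = 6.216% × 2.338 = 14.533%; on $250,000,000: $36,332,500.

$36,300,000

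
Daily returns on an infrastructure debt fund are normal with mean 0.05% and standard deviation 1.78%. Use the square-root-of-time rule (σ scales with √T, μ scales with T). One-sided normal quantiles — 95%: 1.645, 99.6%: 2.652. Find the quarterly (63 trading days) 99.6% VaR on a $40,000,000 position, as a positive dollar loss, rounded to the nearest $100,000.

σ_{63d} = 1.78% × √63 = 14.128%; μ_{63d} = 63 × 0.05% = 3.150%.
VaR = −(3.150%) + 2.652 × 14.128% = 34.317%.
On $40,000,000: 0.34317 × $40,000,000 = $13,726,800.

$13,700,000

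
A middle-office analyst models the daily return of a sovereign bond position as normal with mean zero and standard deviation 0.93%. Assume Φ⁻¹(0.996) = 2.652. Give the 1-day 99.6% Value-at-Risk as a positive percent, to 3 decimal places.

VaR = z·σ = 2.652 × 0.93% = 2.466%.

2.466%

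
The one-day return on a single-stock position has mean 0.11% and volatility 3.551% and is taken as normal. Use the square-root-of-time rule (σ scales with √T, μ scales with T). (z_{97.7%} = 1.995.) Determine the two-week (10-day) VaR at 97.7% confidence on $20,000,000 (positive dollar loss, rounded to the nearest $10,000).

$4,260,000

σ_{10d} = 3.551% × √10 = 11.229%; μ_{10d} = 10 × 0.11% = 1.100%.
VaR = −(1.100%) + 1.995 × 11.229% = 21.302%.
On $20,000,000: 0.21302 × $20,000,000 = $4,260,400.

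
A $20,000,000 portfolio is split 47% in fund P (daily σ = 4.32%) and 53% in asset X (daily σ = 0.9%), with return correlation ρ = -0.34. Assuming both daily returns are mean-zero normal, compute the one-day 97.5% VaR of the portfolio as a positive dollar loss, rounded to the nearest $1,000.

σ_p² = 0.47²·4.32² + 0.53²·0.9² + 2·-0.34·0.47·0.53·4.32·0.9 = 3.6915 (%²).
σ_p = √3.6915 = 1.921%.
At 97.5%, z = 1.960.
VaR = 1.960 × 1.921% = 3.765%; on $20,000,000 that is $753,000.

$753,000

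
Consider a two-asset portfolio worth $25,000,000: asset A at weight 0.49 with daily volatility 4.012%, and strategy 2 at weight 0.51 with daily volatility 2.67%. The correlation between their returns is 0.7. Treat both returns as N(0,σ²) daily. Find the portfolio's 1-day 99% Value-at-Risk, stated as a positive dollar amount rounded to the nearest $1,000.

$1,789,000

σ_p² = 0.49²·4.012² + 0.51²·2.67² + 2·0.7·0.49·0.51·4.012·2.67 = 9.4666 (%²).
σ_p = √9.4666 = 3.077%.
At 99%, z = 2.326.
VaR = 2.326 × 3.077% = 7.157%; on $25,000,000 that is $1,789,250.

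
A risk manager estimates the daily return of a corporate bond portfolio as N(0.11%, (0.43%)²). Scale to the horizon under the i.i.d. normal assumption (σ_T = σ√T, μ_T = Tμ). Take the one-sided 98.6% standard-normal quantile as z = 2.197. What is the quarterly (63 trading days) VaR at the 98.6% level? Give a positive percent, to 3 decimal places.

0.568%

σ_{63d} = 0.43% × √63 = 3.413%; μ_{63d} = 63 × 0.11% = 6.930%.
VaR = −(6.930%) + 2.197 × 3.413% = 0.568%.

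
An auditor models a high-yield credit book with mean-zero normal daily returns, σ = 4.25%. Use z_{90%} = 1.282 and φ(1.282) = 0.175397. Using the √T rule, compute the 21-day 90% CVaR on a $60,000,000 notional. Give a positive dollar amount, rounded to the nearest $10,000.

σ_{21d} = 4.25% × √21 = 19.476%.
ES multiplier = φ(z)/(1−α) = 0.175397/0.1 = 1.754.
ES = 19.476% × 1.754 = 34.161%; on $60,000,000: $20,496,600.

$20,500,000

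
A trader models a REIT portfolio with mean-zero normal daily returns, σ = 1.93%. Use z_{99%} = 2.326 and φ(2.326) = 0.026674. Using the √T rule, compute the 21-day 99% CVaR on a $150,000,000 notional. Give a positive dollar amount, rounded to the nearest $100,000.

σ_{21d} = 1.93% × √21 = 8.844%.
ES multiplier = φ(z)/(1−α) = 0.026674/0.01 = 2.667.
ES = 8.844% × 2.667 = 23.587%; on $150,000,000: $35,380,500.

$35,400,000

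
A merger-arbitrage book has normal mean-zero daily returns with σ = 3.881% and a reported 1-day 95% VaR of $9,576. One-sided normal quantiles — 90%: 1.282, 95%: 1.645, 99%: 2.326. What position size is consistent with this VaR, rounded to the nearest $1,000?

VaR as a fraction of value: z·σ = 1.645 × 3.881% = 6.38424%.
Position = $9,576 / 0.0638424 = $149,994.

$150,000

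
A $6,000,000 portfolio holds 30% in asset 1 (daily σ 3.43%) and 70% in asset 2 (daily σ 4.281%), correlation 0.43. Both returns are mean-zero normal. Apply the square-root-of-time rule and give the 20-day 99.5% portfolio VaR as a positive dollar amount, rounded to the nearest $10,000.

$2,460,000

σ_p = √(0.3²·3.43² + 0.7²·4.281² + 2·0.43·0.3·0.7·3.43·4.281) = 3.562%.
σ_{20d} = 3.562% × √20 = 15.930%.
z(99.5%) = 2.576.
VaR = 2.576 × 15.930% = 41.036%; on $6,000,000 that is $2,462,160.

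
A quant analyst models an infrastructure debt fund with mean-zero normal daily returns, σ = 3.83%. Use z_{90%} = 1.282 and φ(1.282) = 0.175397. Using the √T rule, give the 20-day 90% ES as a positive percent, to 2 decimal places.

σ_{20d} = 3.83% × √20 = 17.128%.
ES multiplier = φ(z)/(1−α) = 0.175397/0.1 = 1.754.
ES = 17.128% × 1.754 = 30.043%.

30.04%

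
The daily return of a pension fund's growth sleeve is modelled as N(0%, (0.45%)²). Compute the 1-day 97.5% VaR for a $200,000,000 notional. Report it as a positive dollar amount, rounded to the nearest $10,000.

$1,760,000

At 97.5% one-sided, z = 1.960.
VaR = z·σ = 1.960 × 0.45% = 0.882%.
On $200,000,000: 0.00882 × $200,000,000 = $1,764,000.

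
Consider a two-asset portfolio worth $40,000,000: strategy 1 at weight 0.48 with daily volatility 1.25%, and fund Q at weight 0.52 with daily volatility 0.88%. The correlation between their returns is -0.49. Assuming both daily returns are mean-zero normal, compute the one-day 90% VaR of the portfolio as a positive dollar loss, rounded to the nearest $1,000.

$281,000

σ_p² = 0.48²·1.25² + 0.52²·0.88² + 2·-0.49·0.48·0.52·1.25·0.88 = 0.3003 (%²).
σ_p = √0.3003 = 0.548%.
At 90%, z = 1.282.
VaR = 1.282 × 0.548% = 0.703%; on $40,000,000 that is $281,200.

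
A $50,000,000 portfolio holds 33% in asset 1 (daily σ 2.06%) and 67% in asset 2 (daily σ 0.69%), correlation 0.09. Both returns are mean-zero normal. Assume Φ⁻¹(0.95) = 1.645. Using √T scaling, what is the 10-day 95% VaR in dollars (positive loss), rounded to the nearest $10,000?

$2,230,000

σ_p = √(0.33²·2.06² + 0.67²·0.69² + 2·0.09·0.33·0.67·2.06·0.69) = 0.856%.
σ_{10d} = 0.856% × √10 = 2.707%.
VaR = 1.645 × 2.707% = 4.453%; on $50,000,000 that is $2,226,500.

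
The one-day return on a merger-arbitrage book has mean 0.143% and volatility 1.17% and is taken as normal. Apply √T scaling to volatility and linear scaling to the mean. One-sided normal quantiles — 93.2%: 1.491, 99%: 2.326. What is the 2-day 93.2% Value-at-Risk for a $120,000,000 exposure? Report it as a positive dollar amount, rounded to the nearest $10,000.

$2,620,000

σ_{2d} = 1.17% × √2 = 1.655%; μ_{2d} = 2 × 0.143% = 0.286%.
VaR = −(0.286%) + 1.491 × 1.655% = 2.182%.
On $120,000,000: 0.02182 × $120,000,000 = $2,618,400.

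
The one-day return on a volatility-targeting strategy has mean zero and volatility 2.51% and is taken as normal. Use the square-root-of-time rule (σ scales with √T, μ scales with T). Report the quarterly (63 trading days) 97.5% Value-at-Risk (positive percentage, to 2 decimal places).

39.05%

At 97.5%, z = 1.960.
σ_{63d} = 2.51% × √63 = 19.923%.
VaR = 1.960 × 19.923% = 39.049%.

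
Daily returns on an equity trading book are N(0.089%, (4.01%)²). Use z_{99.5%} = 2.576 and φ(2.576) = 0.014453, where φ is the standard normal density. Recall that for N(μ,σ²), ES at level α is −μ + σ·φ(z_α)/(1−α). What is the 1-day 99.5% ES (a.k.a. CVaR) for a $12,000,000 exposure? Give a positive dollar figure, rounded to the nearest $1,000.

Tail multiplier: φ(z)/(1−α) = 0.014453 / 0.005 = 2.891.
ES = −(0.089%) + 4.01% × 2.891 = 11.504%.
On $12,000,000: 0.11504 × $12,000,000 = $1,380,480.

$1,380,000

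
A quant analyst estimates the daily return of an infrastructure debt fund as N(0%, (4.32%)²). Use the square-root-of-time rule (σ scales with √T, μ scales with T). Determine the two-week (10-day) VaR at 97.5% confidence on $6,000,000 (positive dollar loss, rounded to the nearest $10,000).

$1,610,000

At 97.5%, z = 1.960.
σ_{10d} = 4.32% × √10 = 13.661%.
VaR = 1.960 × 13.661% = 26.776%.
On $6,000,000: 0.26776 × $6,000,000 = $1,606,560.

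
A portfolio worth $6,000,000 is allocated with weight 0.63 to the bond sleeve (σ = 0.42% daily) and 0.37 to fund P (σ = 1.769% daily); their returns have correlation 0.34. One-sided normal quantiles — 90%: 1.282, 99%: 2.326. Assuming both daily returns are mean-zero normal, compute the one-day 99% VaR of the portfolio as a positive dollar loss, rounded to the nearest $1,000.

σ_p² = 0.63²·0.42² + 0.37²·1.769² + 2·0.34·0.63·0.37·0.42·1.769 = 0.6162 (%²).
σ_p = √0.6162 = 0.785%.
VaR = 2.326 × 0.785% = 1.826%; on $6,000,000 that is $109,560.

$110,000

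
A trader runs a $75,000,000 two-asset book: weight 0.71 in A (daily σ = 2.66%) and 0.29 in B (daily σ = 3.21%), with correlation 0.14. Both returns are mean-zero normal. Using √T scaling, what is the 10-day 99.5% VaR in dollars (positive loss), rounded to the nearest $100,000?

$13,600,000

σ_p = √(0.71²·2.66² + 0.29²·3.21² + 2·0.14·0.71·0.29·2.66·3.21) = 2.219%.
σ_{10d} = 2.219% × √10 = 7.017%.
z(99.5%) = 2.576.
VaR = 2.576 × 7.017% = 18.076%; on $75,000,000 that is $13,557,000.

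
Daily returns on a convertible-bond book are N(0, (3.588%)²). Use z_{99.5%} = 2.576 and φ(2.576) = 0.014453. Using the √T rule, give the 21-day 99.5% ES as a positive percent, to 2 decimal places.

47.53%

σ_{21d} = 3.588% × √21 = 16.442%.
ES multiplier = φ(z)/(1−α) = 0.014453/0.005 = 2.891.
ES = 16.442% × 2.891 = 47.534%.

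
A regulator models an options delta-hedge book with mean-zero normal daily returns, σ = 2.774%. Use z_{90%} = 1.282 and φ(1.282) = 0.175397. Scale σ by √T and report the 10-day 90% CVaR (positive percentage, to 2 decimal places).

σ_{10d} = 2.774% × √10 = 8.772%.
ES multiplier = φ(z)/(1−α) = 0.175397/0.1 = 1.754.
ES = 8.772% × 1.754 = 15.386%.

15.39%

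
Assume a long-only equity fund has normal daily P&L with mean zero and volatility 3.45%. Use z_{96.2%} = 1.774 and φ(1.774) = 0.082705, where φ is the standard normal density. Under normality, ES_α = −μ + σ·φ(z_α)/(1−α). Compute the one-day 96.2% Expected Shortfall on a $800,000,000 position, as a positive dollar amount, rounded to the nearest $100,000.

Tail multiplier: φ(z)/(1−α) = 0.082705 / 0.038 = 2.176.
ES = 3.45% × 2.176 = 7.507%.
On $800,000,000: 0.07507 × $800,000,000 = $60,056,000.

$60,100,000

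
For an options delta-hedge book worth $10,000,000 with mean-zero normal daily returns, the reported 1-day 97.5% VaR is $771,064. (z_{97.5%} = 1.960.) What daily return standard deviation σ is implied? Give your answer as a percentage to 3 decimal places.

VaR as a fraction: $771,064 / $10,000,000 = 7.711%.
σ = VaR / z = 7.711% / 1.960 = 3.934%.

3.934%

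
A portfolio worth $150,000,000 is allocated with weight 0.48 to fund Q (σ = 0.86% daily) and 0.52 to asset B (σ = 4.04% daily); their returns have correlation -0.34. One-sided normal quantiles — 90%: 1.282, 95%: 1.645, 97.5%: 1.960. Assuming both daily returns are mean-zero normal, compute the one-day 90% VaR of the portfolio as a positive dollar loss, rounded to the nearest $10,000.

σ_p² = 0.48²·0.86² + 0.52²·4.04² + 2·-0.34·0.48·0.52·0.86·4.04 = 3.9941 (%²).
σ_p = √3.9941 = 1.999%.
VaR = 1.282 × 1.999% = 2.563%; on $150,000,000 that is $3,844,500.

$3,840,000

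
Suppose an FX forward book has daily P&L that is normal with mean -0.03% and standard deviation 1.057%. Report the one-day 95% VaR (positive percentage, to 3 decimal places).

1.769%

At 95% one-sided, z = 1.645.
VaR = −μ + z·σ = −(-0.03%) + 1.645 × 1.057% = 1.769%.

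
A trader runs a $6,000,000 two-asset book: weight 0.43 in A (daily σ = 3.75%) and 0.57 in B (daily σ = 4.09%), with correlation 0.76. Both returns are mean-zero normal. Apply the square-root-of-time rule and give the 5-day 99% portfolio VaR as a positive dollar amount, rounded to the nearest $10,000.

σ_p = √(0.43²·3.75² + 0.57²·4.09² + 2·0.76·0.43·0.57·3.75·4.09) = 3.708%.
σ_{5d} = 3.708% × √5 = 8.291%.
z(99%) = 2.326.
VaR = 2.326 × 8.291% = 19.285%; on $6,000,000 that is $1,157,100.

$1,160,000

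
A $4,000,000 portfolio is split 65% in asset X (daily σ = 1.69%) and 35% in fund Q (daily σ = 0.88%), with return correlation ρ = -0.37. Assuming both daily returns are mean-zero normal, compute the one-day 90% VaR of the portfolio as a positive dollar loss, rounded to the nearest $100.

σ_p² = 0.65²·1.69² + 0.35²·0.88² + 2·-0.37·0.65·0.35·1.69·0.88 = 1.0512 (%²).
σ_p = √1.0512 = 1.025%.
At 90%, z = 1.282.
VaR = 1.282 × 1.025% = 1.314%; on $4,000,000 that is $52,560.

$52,600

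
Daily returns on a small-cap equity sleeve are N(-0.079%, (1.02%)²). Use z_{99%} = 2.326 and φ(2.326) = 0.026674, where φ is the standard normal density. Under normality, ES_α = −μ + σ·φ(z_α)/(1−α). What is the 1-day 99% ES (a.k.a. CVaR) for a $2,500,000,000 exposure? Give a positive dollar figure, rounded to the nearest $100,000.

Tail multiplier: φ(z)/(1−α) = 0.026674 / 0.01 = 2.667.
ES = −(-0.079%) + 1.02% × 2.667 = 2.799%.
On $2,500,000,000: 0.02799 × $2,500,000,000 = $69,975,000.

$70,000,000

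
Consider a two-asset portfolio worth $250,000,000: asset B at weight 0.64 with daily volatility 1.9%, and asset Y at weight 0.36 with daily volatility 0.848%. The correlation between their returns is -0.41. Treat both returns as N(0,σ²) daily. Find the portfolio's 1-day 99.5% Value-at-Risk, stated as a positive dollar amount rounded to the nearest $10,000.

σ_p² = 0.64²·1.9² + 0.36²·0.848² + 2·-0.41·0.64·0.36·1.9·0.848 = 1.2675 (%²).
σ_p = √1.2675 = 1.126%.
At 99.5%, z = 2.576.
VaR = 2.576 × 1.126% = 2.901%; on $250,000,000 that is $7,252,500.

$7,250,000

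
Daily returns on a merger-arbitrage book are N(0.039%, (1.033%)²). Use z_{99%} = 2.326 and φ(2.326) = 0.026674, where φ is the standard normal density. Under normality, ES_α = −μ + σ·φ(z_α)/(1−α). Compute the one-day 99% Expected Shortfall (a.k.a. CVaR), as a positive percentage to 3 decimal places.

Tail multiplier: φ(z)/(1−α) = 0.026674 / 0.01 = 2.667.
ES = −(0.039%) + 1.033% × 2.667 = 2.716%.

2.716%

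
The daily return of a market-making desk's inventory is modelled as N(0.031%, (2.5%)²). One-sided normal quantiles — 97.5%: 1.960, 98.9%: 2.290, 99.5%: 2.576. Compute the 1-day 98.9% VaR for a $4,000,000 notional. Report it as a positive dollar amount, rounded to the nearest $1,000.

$228,000

VaR = −μ + z·σ = −(0.031%) + 2.290 × 2.5% = 5.694%.
On $4,000,000: 0.05694 × $4,000,000 = $227,760.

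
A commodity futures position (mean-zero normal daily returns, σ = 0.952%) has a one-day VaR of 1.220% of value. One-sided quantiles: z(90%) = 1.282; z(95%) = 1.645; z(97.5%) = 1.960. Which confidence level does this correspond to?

90%

Implied z = VaR/σ = 1.220 / 0.952 = 1.282.
This matches z(90%) = 1.282.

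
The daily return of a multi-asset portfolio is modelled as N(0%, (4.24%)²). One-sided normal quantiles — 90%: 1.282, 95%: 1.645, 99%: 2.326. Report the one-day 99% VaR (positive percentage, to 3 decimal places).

9.862%

VaR = z·σ = 2.326 × 4.24% = 9.862%.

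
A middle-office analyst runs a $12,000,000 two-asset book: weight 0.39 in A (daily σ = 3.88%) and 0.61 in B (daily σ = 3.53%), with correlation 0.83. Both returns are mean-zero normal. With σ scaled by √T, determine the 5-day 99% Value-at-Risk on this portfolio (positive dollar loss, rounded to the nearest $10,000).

$2,190,000

σ_p = √(0.39²·3.88² + 0.61²·3.53² + 2·0.83·0.39·0.61·3.88·3.53) = 3.512%.
σ_{5d} = 3.512% × √5 = 7.853%.
z(99%) = 2.326.
VaR = 2.326 × 7.853% = 18.266%; on $12,000,000 that is $2,191,920.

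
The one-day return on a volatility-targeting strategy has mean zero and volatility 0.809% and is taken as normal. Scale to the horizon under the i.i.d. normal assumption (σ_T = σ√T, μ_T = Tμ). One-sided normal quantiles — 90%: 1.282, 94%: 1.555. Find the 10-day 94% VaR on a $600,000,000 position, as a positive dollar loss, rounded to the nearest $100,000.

$23,900,000

σ_{10d} = 0.809% × √10 = 2.558%.
VaR = 1.555 × 2.558% = 3.978%.
On $600,000,000: 0.03978 × $600,000,000 = $23,868,000.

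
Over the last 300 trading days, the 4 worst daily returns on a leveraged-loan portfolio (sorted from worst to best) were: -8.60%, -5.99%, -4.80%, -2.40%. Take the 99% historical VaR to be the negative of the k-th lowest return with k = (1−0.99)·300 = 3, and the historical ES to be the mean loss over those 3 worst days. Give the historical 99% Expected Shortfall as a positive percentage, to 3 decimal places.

6.463%

The 3 worst returns sum to -19.39%.
ES = −(-19.39%) / 3 = 6.4633…% ≈ 6.463%.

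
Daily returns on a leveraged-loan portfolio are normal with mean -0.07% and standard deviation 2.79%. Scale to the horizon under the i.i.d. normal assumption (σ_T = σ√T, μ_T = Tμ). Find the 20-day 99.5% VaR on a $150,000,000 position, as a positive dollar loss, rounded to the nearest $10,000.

At 99.5%, z = 2.576.
σ_{20d} = 2.79% × √20 = 12.477%; μ_{20d} = 20 × -0.07% = -1.400%.
VaR = −(-1.400%) + 2.576 × 12.477% = 33.541%.
On $150,000,000: 0.33541 × $150,000,000 = $50,311,500.

$50,310,000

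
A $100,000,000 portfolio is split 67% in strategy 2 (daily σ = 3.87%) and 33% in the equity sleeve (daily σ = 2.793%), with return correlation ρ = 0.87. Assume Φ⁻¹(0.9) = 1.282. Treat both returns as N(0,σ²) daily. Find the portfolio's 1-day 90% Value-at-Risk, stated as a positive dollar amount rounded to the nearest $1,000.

$4,391,000

σ_p² = 0.67²·3.87² + 0.33²·2.793² + 2·0.87·0.67·0.33·3.87·2.793 = 11.7310 (%²).
σ_p = √11.7310 = 3.425%.
VaR = 1.282 × 3.425% = 4.391%; on $100,000,000 that is $4,391,000.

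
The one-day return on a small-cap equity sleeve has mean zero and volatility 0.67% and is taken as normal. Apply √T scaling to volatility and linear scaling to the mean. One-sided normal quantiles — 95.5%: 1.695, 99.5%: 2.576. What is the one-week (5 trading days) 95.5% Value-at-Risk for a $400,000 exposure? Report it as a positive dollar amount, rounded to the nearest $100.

σ_{5d} = 0.67% × √5 = 1.498%.
VaR = 1.695 × 1.498% = 2.539%.
On $400,000: 0.02539 × $400,000 = $10,156.

$10,200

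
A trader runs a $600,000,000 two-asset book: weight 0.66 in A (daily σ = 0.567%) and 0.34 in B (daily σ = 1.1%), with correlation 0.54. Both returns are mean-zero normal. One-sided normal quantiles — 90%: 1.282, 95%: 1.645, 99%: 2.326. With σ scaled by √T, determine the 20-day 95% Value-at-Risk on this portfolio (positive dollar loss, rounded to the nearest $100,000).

$29,000,000

σ_p = √(0.66²·0.567² + 0.34²·1.1² + 2·0.54·0.66·0.34·0.567·1.1) = 0.657%.
σ_{20d} = 0.657% × √20 = 2.938%.
VaR = 1.645 × 2.938% = 4.833%; on $600,000,000 that is $28,998,000.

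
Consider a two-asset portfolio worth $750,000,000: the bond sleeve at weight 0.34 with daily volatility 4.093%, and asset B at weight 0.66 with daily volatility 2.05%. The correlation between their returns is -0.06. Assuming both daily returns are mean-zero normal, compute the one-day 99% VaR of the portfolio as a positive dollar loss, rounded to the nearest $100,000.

$32,800,000

σ_p² = 0.34²·4.093² + 0.66²·2.05² + 2·-0.06·0.34·0.66·4.093·2.05 = 3.5413 (%²).
σ_p = √3.5413 = 1.882%.
At 99%, z = 2.326.
VaR = 2.326 × 1.882% = 4.378%; on $750,000,000 that is $32,835,000.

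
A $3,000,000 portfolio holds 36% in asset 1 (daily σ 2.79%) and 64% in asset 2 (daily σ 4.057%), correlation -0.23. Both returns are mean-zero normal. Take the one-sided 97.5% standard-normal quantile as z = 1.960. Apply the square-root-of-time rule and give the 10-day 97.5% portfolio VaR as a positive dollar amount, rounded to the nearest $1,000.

σ_p = √(0.36²·2.79² + 0.64²·4.057² + 2·-0.23·0.36·0.64·2.79·4.057) = 2.559%.
σ_{10d} = 2.559% × √10 = 8.092%.
VaR = 1.960 × 8.092% = 15.860%; on $3,000,000 that is $475,800.

$476,000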